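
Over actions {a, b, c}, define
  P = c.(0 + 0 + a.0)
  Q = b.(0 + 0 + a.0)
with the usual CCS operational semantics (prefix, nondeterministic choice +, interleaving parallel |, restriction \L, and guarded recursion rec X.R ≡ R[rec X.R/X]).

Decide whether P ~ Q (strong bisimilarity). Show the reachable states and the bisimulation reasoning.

not bisimilar

Reachable graph of P (3 states):
  m0 = c.(0 + 0 + a.0) :: —c→ m1
  m1 = 0 + 0 + a.0 :: —a→ m2
  m2 = 0 :: stopped
Reachable graph of Q (3 states):
  n0 = b.(0 + 0 + a.0) :: —b→ n1
  n1 = 0 + 0 + a.0 :: —a→ n2
  n2 = 0 :: stopped
Partition-refinement fixed point:
  B0 = {m0}
  B1 = {m1, n1}
  B2 = {m2, n2}
  B3 = {n0}
m0 ∈ B0, n0 ∈ B3 → different blocks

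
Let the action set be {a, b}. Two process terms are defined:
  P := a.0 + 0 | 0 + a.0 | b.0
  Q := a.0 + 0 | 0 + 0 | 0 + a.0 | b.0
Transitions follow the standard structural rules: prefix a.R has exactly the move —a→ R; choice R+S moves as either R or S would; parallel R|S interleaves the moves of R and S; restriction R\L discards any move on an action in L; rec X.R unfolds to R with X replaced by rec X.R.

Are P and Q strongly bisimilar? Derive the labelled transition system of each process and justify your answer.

Reachable graph of P (5 states):
  s0 = a.0 + 0 | 0 + a.0 | b.0 | ··a··> s1, ··a··> s2, ··b··> s3
  s1 = 0 | (no moves)
  s2 = 0 | b.0 | ··b··> s4
  s3 = a.0 | 0 | ··a··> s4
  s4 = 0 | 0 | (no moves)
Reachable graph of Q (5 states):
  t0 = a.0 + 0 | 0 + 0 | 0 + a.0 | b.0 | ··a··> t1, ··a··> t2, ··b··> t3
  t1 = 0 | (no moves)
  t2 = 0 | b.0 | ··b··> t4
  t3 = a.0 | 0 | ··a··> t4
  t4 = 0 | 0 | (no moves)
Coarsest stable partition (strong bisimilarity classes):
  B0 = {s0, t0}
  B1 = {s1, s4, t1, t4}
  B2 = {s2, t2}
  B3 = {s3, t3}
s0 ∈ B0, t0 ∈ B0 → same block

P ~ Q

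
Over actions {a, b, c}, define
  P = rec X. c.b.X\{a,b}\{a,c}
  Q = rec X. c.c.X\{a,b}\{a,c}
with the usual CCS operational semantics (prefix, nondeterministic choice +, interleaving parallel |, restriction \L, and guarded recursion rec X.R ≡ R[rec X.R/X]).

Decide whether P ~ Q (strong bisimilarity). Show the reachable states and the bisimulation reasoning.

not bisimilar

Reachable graph of P (3 states):
  m0 = rec X. c.b.X\{a,b}\{a,c} | ··c··> m1
  m1 = b.(rec X. c.b.X\{a,b}\{a,c})\{a,b}\{a,c} | ··b··> m2
  m2 = (rec X. c.b.X\{a,b}\{a,c})\{a,b}\{a,c} | deadlocked
Reachable graph of Q (3 states):
  n0 = rec X. c.c.X\{a,b}\{a,c} | ··c··> n1
  n1 = c.(rec X. c.c.X\{a,b}\{a,c})\{a,b}\{a,c} | ··c··> n2
  n2 = (rec X. c.c.X\{a,b}\{a,c})\{a,b}\{a,c} | deadlocked
Partition-refinement fixed point:
  B0 = {m0}
  B1 = {m1}
  B2 = {m2, n2}
  B3 = {n0}
  B4 = {n1}
m0 ∈ B0, n0 ∈ B3 → different blocks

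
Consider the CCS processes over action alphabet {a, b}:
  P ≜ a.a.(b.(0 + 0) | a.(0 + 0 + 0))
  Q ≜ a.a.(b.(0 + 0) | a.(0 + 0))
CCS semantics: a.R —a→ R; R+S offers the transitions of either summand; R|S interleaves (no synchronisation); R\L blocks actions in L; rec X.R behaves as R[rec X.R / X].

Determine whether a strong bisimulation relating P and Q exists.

LTS(P): 6 reachable states
  u0 = a.a.(b.(0 + 0) | a.(0 + 0 + 0)) | ··a··> u1
  u1 = a.(b.(0 + 0) | a.(0 + 0 + 0)) | ··a··> u2
  u2 = b.(0 + 0) | a.(0 + 0 + 0) | ··a··> u3, ··b··> u4
  u3 = b.(0 + 0) | (0 + 0 + 0) | ··b··> u5
  u4 = (0 + 0) | a.(0 + 0 + 0) | ··a··> u5
  u5 = (0 + 0) | (0 + 0 + 0) | deadlocked
LTS(Q): 6 reachable states
  v0 = a.a.(b.(0 + 0) | a.(0 + 0)) | ··a··> v1
  v1 = a.(b.(0 + 0) | a.(0 + 0)) | ··a··> v2
  v2 = b.(0 + 0) | a.(0 + 0) | ··a··> v3, ··b··> v4
  v3 = b.(0 + 0) | (0 + 0) | ··b··> v5
  v4 = (0 + 0) | a.(0 + 0) | ··a··> v5
  v5 = (0 + 0) | (0 + 0) | deadlocked
Partition-refinement fixed point:
  B0 = {u0, v0}
  B1 = {u1, v1}
  B2 = {u2, v2}
  B3 = {u3, v3}
  B4 = {u5, v5}
  B5 = {u4, v4}
u0 ∈ B0, v0 ∈ B0 → same block

YES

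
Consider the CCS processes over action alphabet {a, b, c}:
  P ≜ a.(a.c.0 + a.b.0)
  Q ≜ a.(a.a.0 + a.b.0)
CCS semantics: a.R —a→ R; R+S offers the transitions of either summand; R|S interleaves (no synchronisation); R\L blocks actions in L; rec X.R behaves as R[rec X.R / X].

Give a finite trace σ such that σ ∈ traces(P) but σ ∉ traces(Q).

aac

P's transition system — 5 states:
  u0 = a.(a.c.0 + a.b.0) has moves —a→ u1
  u1 = a.c.0 + a.b.0 has moves —a→ u2, —a→ u3
  u2 = b.0 has moves —b→ u4
  u3 = c.0 has moves —c→ u4
  u4 = 0 has moves ·
Q's transition system — 5 states:
  v0 = a.(a.a.0 + a.b.0) has moves —a→ v1
  v1 = a.a.0 + a.b.0 has moves —a→ v2, —a→ v3
  v2 = a.0 has moves —a→ v4
  v3 = b.0 has moves —b→ v4
  v4 = 0 has moves ·
Executing aac from P (initial set {u0}):
  [1] a ⇒ {u1}
  [2] a ⇒ {u2, u3}
  [3] c ⇒ {u4}
  P completes σ.
Executing aac from Q (initial set {v0}):
  [1] a ⇒ {v1}
  [2] a ⇒ {v2, v3}
  [3] c ⇒ ∅ (Q stuck)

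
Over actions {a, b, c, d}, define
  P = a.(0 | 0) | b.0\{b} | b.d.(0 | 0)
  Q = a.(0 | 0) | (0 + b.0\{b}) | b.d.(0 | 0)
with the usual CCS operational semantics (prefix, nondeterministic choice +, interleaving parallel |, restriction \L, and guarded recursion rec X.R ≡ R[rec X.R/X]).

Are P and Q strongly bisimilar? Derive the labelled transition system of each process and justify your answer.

P's transition system — 12 states:
  u0 = a.(0 | 0) | b.0\{b} | b.d.(0 | 0) ⊢ --a--▸ u1, --b--▸ u2, --b--▸ u3
  u1 = 0 | 0 | b.0\{b} | b.d.(0 | 0) ⊢ --b--▸ u4, --b--▸ u5
  u2 = a.(0 | 0) | 0\{b} | b.d.(0 | 0) ⊢ --a--▸ u4, --b--▸ u6
  u3 = a.(0 | 0) | b.0\{b} | d.(0 | 0) ⊢ --a--▸ u5, --b--▸ u6, --d--▸ u7
  u4 = 0 | 0 | 0\{b} | b.d.(0 | 0) ⊢ --b--▸ u8
  u5 = 0 | 0 | b.0\{b} | d.(0 | 0) ⊢ --b--▸ u8, --d--▸ u9
  u6 = a.(0 | 0) | 0\{b} | d.(0 | 0) ⊢ --a--▸ u8, --d--▸ u10
  u7 = a.(0 | 0) | b.0\{b} | (0 | 0) ⊢ --a--▸ u9, --b--▸ u10
  u8 = 0 | 0 | 0\{b} | d.(0 | 0) ⊢ --d--▸ u11
  u9 = 0 | 0 | b.0\{b} | (0 | 0) ⊢ --b--▸ u11
  u10 = a.(0 | 0) | 0\{b} | (0 | 0) ⊢ --a--▸ u11
  u11 = 0 | 0 | 0\{b} | (0 | 0) ⊢ deadlocked
Q's transition system — 12 states:
  v0 = a.(0 | 0) | (0 + b.0\{b}) | b.d.(0 | 0) ⊢ --a--▸ v1, --b--▸ v2, --b--▸ v3
  v1 = 0 | 0 | (0 + b.0\{b}) | b.d.(0 | 0) ⊢ --b--▸ v4, --b--▸ v5
  v2 = a.(0 | 0) | (0 + b.0\{b}) | d.(0 | 0) ⊢ --a--▸ v4, --b--▸ v6, --d--▸ v7
  v3 = a.(0 | 0) | 0\{b} | b.d.(0 | 0) ⊢ --a--▸ v5, --b--▸ v6
  v4 = 0 | 0 | (0 + b.0\{b}) | d.(0 | 0) ⊢ --b--▸ v8, --d--▸ v9
  v5 = 0 | 0 | 0\{b} | b.d.(0 | 0) ⊢ --b--▸ v8
  v6 = a.(0 | 0) | 0\{b} | d.(0 | 0) ⊢ --a--▸ v8, --d--▸ v10
  v7 = a.(0 | 0) | (0 + b.0\{b}) | (0 | 0) ⊢ --a--▸ v9, --b--▸ v10
  v8 = 0 | 0 | 0\{b} | d.(0 | 0) ⊢ --d--▸ v11
  v9 = 0 | 0 | (0 + b.0\{b}) | (0 | 0) ⊢ --b--▸ v11
  v10 = a.(0 | 0) | 0\{b} | (0 | 0) ⊢ --a--▸ v11
  v11 = 0 | 0 | 0\{b} | (0 | 0) ⊢ deadlocked
Bisimilarity quotient blocks:
  B0 = {u0, v0}
  B1 = {u3, v2}
  B2 = {u6, v6}
  B3 = {u8, v8}
  B4 = {u11, v11}
  B5 = {u10, v10}
  B6 = {u7, v7}
  B7 = {u9, v9}
  B8 = {u5, v4}
  B9 = {u2, v3}
  B10 = {u4, v5}
  B11 = {u1, v1}
u0 ∈ B0, v0 ∈ B0 → same block

P ~ Q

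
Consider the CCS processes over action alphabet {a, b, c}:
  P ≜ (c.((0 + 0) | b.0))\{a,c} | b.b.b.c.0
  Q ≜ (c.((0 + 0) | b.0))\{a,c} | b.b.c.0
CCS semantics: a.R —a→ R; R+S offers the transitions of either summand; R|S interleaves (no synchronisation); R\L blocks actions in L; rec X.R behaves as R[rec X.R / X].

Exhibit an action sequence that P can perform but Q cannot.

bbb

Reachable graph of P (5 states):
  u0 = (c.((0 + 0) | b.0))\{a,c} | b.b.b.c.0 :: --b--▸ u1
  u1 = (c.((0 + 0) | b.0))\{a,c} | b.b.c.0 :: --b--▸ u2
  u2 = (c.((0 + 0) | b.0))\{a,c} | b.c.0 :: --b--▸ u3
  u3 = (c.((0 + 0) | b.0))\{a,c} | c.0 :: --c--▸ u4
  u4 = (c.((0 + 0) | b.0))\{a,c} | 0 :: ·
Reachable graph of Q (4 states):
  v0 = (c.((0 + 0) | b.0))\{a,c} | b.b.c.0 :: --b--▸ v1
  v1 = (c.((0 + 0) | b.0))\{a,c} | b.c.0 :: --b--▸ v2
  v2 = (c.((0 + 0) | b.0))\{a,c} | c.0 :: --c--▸ v3
  v3 = (c.((0 + 0) | b.0))\{a,c} | 0 :: ·
Trace ⟨bbb⟩ through P, begin at {u0}:
  after b @ step 1: {u1}
  after b @ step 2: {u2}
  after b @ step 3: {u3}
  P completes σ.
Trace ⟨bbb⟩ through Q, begin at {v0}:
  after b @ step 1: {v1}
  after b @ step 2: {v2}
  after b @ step 3: ∅  — Q cannot continue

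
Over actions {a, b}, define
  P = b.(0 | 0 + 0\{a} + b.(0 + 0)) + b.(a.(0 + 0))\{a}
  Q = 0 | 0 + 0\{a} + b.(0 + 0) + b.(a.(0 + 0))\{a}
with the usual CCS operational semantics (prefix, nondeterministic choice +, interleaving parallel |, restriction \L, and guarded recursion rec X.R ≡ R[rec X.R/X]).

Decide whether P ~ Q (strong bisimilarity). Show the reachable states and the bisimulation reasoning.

P ≁ Q

LTS(P): 4 reachable states
  s0 = b.(0 | 0 + 0\{a} + b.(0 + 0)) + b.(a.(0 + 0))\{a} :: --b--▸ s1, --b--▸ s2
  s1 = (a.(0 + 0))\{a} :: ·
  s2 = 0 | 0 + 0\{a} + b.(0 + 0) :: --b--▸ s3
  s3 = 0 + 0 :: ·
LTS(Q): 3 reachable states
  t0 = 0 | 0 + 0\{a} + b.(0 + 0) + b.(a.(0 + 0))\{a} :: --b--▸ t1, --b--▸ t2
  t1 = (a.(0 + 0))\{a} :: ·
  t2 = 0 + 0 :: ·
Bisimilarity quotient blocks:
  B0 = {s0}
  B1 = {s2, t0}
  B2 = {s1, s3, t1, t2}
s0 ∈ B0, t0 ∈ B1 → different blocks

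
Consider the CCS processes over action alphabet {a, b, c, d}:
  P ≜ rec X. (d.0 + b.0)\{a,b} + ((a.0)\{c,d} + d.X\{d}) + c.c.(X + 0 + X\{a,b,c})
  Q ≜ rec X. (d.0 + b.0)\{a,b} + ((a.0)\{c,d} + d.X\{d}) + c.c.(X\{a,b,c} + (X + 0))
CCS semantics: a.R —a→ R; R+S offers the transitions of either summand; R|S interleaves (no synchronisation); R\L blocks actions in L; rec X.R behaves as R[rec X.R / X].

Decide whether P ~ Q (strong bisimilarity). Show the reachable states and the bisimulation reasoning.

YES

P's transition system — 11 states:
  m0 = rec X. (d.0 + b.0)\{a,b} + ((a.0)\{c,d} + d.X\{d}) + c.c.(X + 0 + X\{a,b,c}) has moves --a--▸ m1, --c--▸ m2, --d--▸ m3, --d--▸ m4
  m1 = 0\{c,d} has moves stopped
  m2 = c.((rec X. (d.0 + b.0)\{a,b} + ((a.0)\{c,d} + d.X\{d}) + c.c.(X + 0 + X\{a,b,c})) + 0 + (rec X. (d.0 + b.0)\{a,b} + ((a.0)\{c,d} + d.X\{d}) + c.c.(X + 0 + X\{a,b,c}))\{a,b,c}) has moves --c--▸ m5
  m3 = (rec X. (d.0 + b.0)\{a,b} + ((a.0)\{c,d} + d.X\{d}) + c.c.(X + 0 + X\{a,b,c}))\{d} has moves --a--▸ m6, --c--▸ m7
  m4 = 0\{a,b} has moves stopped
  m5 = (rec X. (d.0 + b.0)\{a,b} + ((a.0)\{c,d} + d.X\{d}) + c.c.(X + 0 + X\{a,b,c})) + 0 + (rec X. (d.0 + b.0)\{a,b} + ((a.0)\{c,d} + d.X\{d}) + c.c.(X + 0 + X\{a,b,c}))\{a,b,c} has moves --a--▸ m1, --c--▸ m2, --d--▸ m3, --d--▸ m4, --d--▸ m8, --d--▸ m9
  m6 = 0\{c,d}\{d} has moves stopped
  m7 = (c.((rec X. (d.0 + b.0)\{a,b} + ((a.0)\{c,d} + d.X\{d}) + c.c.(X + 0 + X\{a,b,c})) + 0 + (rec X. (d.0 + b.0)\{a,b} + ((a.0)\{c,d} + d.X\{d}) + c.c.(X + 0 + X\{a,b,c}))\{a,b,c}))\{d} has moves --c--▸ m10
  m8 = (rec X. (d.0 + b.0)\{a,b} + ((a.0)\{c,d} + d.X\{d}) + c.c.(X + 0 + X\{a,b,c}))\{d}\{a,b,c} has moves stopped
  m9 = 0\{a,b}\{a,b,c} has moves stopped
  m10 = ((rec X. (d.0 + b.0)\{a,b} + ((a.0)\{c,d} + d.X\{d}) + c.c.(X + 0 + X\{a,b,c})) + 0 + (rec X. (d.0 + b.0)\{a,b} + ((a.0)\{c,d} + d.X\{d}) + c.c.(X + 0 + X\{a,b,c}))\{a,b,c})\{d} has moves --a--▸ m6, --c--▸ m7
Q's transition system — 11 states:
  n0 = rec X. (d.0 + b.0)\{a,b} + ((a.0)\{c,d} + d.X\{d}) + c.c.(X\{a,b,c} + (X + 0)) has moves --a--▸ n1, --c--▸ n2, --d--▸ n3, --d--▸ n4
  n1 = 0\{c,d} has moves stopped
  n2 = c.((rec X. (d.0 + b.0)\{a,b} + ((a.0)\{c,d} + d.X\{d}) + c.c.(X\{a,b,c} + (X + 0)))\{a,b,c} + ((rec X. (d.0 + b.0)\{a,b} + ((a.0)\{c,d} + d.X\{d}) + c.c.(X\{a,b,c} + (X + 0))) + 0)) has moves --c--▸ n5
  n3 = (rec X. (d.0 + b.0)\{a,b} + ((a.0)\{c,d} + d.X\{d}) + c.c.(X\{a,b,c} + (X + 0)))\{d} has moves --a--▸ n6, --c--▸ n7
  n4 = 0\{a,b} has moves stopped
  n5 = (rec X. (d.0 + b.0)\{a,b} + ((a.0)\{c,d} + d.X\{d}) + c.c.(X\{a,b,c} + (X + 0)))\{a,b,c} + ((rec X. (d.0 + b.0)\{a,b} + ((a.0)\{c,d} + d.X\{d}) + c.c.(X\{a,b,c} + (X + 0))) + 0) has moves --a--▸ n1, --c--▸ n2, --d--▸ n3, --d--▸ n4, --d--▸ n8, --d--▸ n9
  n6 = 0\{c,d}\{d} has moves stopped
  n7 = (c.((rec X. (d.0 + b.0)\{a,b} + ((a.0)\{c,d} + d.X\{d}) + c.c.(X\{a,b,c} + (X + 0)))\{a,b,c} + ((rec X. (d.0 + b.0)\{a,b} + ((a.0)\{c,d} + d.X\{d}) + c.c.(X\{a,b,c} + (X + 0))) + 0)))\{d} has moves --c--▸ n10
  n8 = (rec X. (d.0 + b.0)\{a,b} + ((a.0)\{c,d} + d.X\{d}) + c.c.(X\{a,b,c} + (X + 0)))\{d}\{a,b,c} has moves stopped
  n9 = 0\{a,b}\{a,b,c} has moves stopped
  n10 = ((rec X. (d.0 + b.0)\{a,b} + ((a.0)\{c,d} + d.X\{d}) + c.c.(X\{a,b,c} + (X + 0)))\{a,b,c} + ((rec X. (d.0 + b.0)\{a,b} + ((a.0)\{c,d} + d.X\{d}) + c.c.(X\{a,b,c} + (X + 0))) + 0))\{d} has moves --a--▸ n6, --c--▸ n7
Partition-refinement fixed point:
  B0 = {m0, m5, n0, n5}
  B1 = {m1, m4, m6, m8, m9, n1, n4, n6, n8, n9}
  B2 = {m10, m3, n10, n3}
  B3 = {m7, n7}
  B4 = {m2, n2}
m0 ∈ B0, n0 ∈ B0 → same block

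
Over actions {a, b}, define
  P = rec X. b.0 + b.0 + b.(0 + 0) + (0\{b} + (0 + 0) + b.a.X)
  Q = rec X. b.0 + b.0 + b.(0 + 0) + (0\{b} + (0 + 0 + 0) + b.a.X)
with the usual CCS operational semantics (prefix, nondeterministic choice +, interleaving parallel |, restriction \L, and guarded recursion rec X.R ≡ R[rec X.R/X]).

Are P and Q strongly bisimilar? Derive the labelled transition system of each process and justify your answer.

LTS(P): 4 reachable states
  p0 = rec X. b.0 + b.0 + b.(0 + 0) + (0\{b} + (0 + 0) + b.a.X) | ··b··> p1, ··b··> p2, ··b··> p3
  p1 = 0 | (no moves)
  p2 = 0 + 0 | (no moves)
  p3 = a.(rec X. b.0 + b.0 + b.(0 + 0) + (0\{b} + (0 + 0) + b.a.X)) | ··a··> p0
LTS(Q): 4 reachable states
  q0 = rec X. b.0 + b.0 + b.(0 + 0) + (0\{b} + (0 + 0 + 0) + b.a.X) | ··b··> q1, ··b··> q2, ··b··> q3
  q1 = 0 | (no moves)
  q2 = 0 + 0 | (no moves)
  q3 = a.(rec X. b.0 + b.0 + b.(0 + 0) + (0\{b} + (0 + 0 + 0) + b.a.X)) | ··a··> q0
Partition-refinement fixed point:
  B0 = {p0, q0}
  B1 = {p3, q3}
  B2 = {p1, p2, q1, q2}
p0 ∈ B0, q0 ∈ B0 → same block

bisimilar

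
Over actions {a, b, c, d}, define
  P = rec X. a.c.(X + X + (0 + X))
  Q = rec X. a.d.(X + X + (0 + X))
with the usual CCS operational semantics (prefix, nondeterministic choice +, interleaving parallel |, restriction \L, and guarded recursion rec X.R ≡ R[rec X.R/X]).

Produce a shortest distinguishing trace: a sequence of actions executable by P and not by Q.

P's transition system — 3 states:
  p0 = rec X. a.c.(X + X + (0 + X)) :: --a--▸ p1
  p1 = c.((rec X. a.c.(X + X + (0 + X))) + (rec X. a.c.(X + X + (0 + X))) + (0 + (rec X. a.c.(X + X + (0 + X))))) :: --c--▸ p2
  p2 = (rec X. a.c.(X + X + (0 + X))) + (rec X. a.c.(X + X + (0 + X))) + (0 + (rec X. a.c.(X + X + (0 + X)))) :: --a--▸ p1
Q's transition system — 3 states:
  q0 = rec X. a.d.(X + X + (0 + X)) :: --a--▸ q1
  q1 = d.((rec X. a.d.(X + X + (0 + X))) + (rec X. a.d.(X + X + (0 + X))) + (0 + (rec X. a.d.(X + X + (0 + X))))) :: --d--▸ q2
  q2 = (rec X. a.d.(X + X + (0 + X))) + (rec X. a.d.(X + X + (0 + X))) + (0 + (rec X. a.d.(X + X + (0 + X)))) :: --a--▸ q1
Run σ = ⟨ac⟩ on P: start {p0}
  after a @ step 1: {p1}
  after c @ step 2: {p2}
  P completes σ.
Run σ = ⟨ac⟩ on Q: start {q0}
  after a @ step 1: {q1}
  after c @ step 2: ∅  — Q cannot continue

ac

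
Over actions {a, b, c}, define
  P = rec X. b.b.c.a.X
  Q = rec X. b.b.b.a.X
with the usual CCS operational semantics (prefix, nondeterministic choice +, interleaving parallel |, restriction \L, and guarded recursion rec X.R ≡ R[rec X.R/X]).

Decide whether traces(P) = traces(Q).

NO — witness ⟨bbc⟩

LTS(P): 4 reachable states
  s0 = rec X. b.b.c.a.X has moves -b-> s1
  s1 = b.c.a.(rec X. b.b.c.a.X) has moves -b-> s2
  s2 = c.a.(rec X. b.b.c.a.X) has moves -c-> s3
  s3 = a.(rec X. b.b.c.a.X) has moves -a-> s0
LTS(Q): 4 reachable states
  t0 = rec X. b.b.b.a.X has moves -b-> t1
  t1 = b.b.a.(rec X. b.b.b.a.X) has moves -b-> t2
  t2 = b.a.(rec X. b.b.b.a.X) has moves -b-> t3
  t3 = a.(rec X. b.b.b.a.X) has moves -a-> t0
Trace ⟨bbc⟩ through P, begin at {s0}:
  [1] b ⇒ {s1}
  [2] b ⇒ {s2}
  [3] c ⇒ {s3}
  — P admits the full trace.
Trace ⟨bbc⟩ through Q, begin at {t0}:
  [1] b ⇒ {t1}
  [2] b ⇒ {t2}
  [3] c ⇒ ∅ (Q stuck)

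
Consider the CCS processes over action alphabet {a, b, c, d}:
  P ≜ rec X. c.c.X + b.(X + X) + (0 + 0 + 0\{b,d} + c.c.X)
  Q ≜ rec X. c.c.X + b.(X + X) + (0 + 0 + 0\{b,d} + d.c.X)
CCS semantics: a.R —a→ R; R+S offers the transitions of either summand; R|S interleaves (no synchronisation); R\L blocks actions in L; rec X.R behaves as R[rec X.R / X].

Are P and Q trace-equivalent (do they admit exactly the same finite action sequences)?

LTS(P): 3 reachable states
  m0 = rec X. c.c.X + b.(X + X) + (0 + 0 + 0\{b,d} + c.c.X) | -b-> m1, -c-> m2
  m1 = (rec X. c.c.X + b.(X + X) + (0 + 0 + 0\{b,d} + c.c.X)) + (rec X. c.c.X + b.(X + X) + (0 + 0 + 0\{b,d} + c.c.X)) | -b-> m1, -c-> m2
  m2 = c.(rec X. c.c.X + b.(X + X) + (0 + 0 + 0\{b,d} + c.c.X)) | -c-> m0
LTS(Q): 3 reachable states
  n0 = rec X. c.c.X + b.(X + X) + (0 + 0 + 0\{b,d} + d.c.X) | -b-> n1, -c-> n2, -d-> n2
  n1 = (rec X. c.c.X + b.(X + X) + (0 + 0 + 0\{b,d} + d.c.X)) + (rec X. c.c.X + b.(X + X) + (0 + 0 + 0\{b,d} + d.c.X)) | -b-> n1, -c-> n2, -d-> n2
  n2 = c.(rec X. c.c.X + b.(X + X) + (0 + 0 + 0\{b,d} + d.c.X)) | -c-> n0
Trace ⟨d⟩ through Q, begin at {n0}:
  [1] d ⇒ {n2}
  — Q admits the full trace.
Trace ⟨d⟩ through P, begin at {m0}:
  [1] d ⇒ no successor for P

trace-distinct — witness ⟨d⟩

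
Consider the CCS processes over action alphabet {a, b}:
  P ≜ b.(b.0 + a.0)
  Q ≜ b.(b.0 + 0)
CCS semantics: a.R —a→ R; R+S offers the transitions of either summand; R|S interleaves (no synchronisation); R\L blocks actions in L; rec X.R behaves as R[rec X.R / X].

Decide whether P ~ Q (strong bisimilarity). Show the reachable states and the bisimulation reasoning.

P's transition system — 3 states:
  p0 = b.(b.0 + a.0) :: --b--▸ p1
  p1 = b.0 + a.0 :: --a--▸ p2, --b--▸ p2
  p2 = 0 :: ∅
Q's transition system — 3 states:
  q0 = b.(b.0 + 0) :: --b--▸ q1
  q1 = b.0 + 0 :: --b--▸ q2
  q2 = 0 :: ∅
Bisimilarity quotient blocks:
  B0 = {p0}
  B1 = {p1}
  B2 = {p2, q2}
  B3 = {q0}
  B4 = {q1}
p0 ∈ B0, q0 ∈ B3 → different blocks

not bisimilar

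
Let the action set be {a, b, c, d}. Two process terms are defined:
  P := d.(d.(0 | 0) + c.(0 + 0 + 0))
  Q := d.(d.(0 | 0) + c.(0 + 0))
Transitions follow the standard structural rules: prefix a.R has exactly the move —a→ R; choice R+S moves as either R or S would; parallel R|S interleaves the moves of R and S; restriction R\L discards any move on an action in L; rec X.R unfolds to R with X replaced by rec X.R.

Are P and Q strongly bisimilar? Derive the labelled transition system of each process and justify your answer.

P's transition system — 4 states:
  s0 = d.(d.(0 | 0) + c.(0 + 0 + 0)) ⊢ --d--▸ s1
  s1 = d.(0 | 0) + c.(0 + 0 + 0) ⊢ --c--▸ s2, --d--▸ s3
  s2 = 0 + 0 + 0 ⊢ (no moves)
  s3 = 0 | 0 ⊢ (no moves)
Q's transition system — 4 states:
  t0 = d.(d.(0 | 0) + c.(0 + 0)) ⊢ --d--▸ t1
  t1 = d.(0 | 0) + c.(0 + 0) ⊢ --c--▸ t2, --d--▸ t3
  t2 = 0 + 0 ⊢ (no moves)
  t3 = 0 | 0 ⊢ (no moves)
Coarsest stable partition (strong bisimilarity classes):
  B0 = {s0, t0}
  B1 = {s1, t1}
  B2 = {s2, s3, t2, t3}
s0 ∈ B0, t0 ∈ B0 → same block

YES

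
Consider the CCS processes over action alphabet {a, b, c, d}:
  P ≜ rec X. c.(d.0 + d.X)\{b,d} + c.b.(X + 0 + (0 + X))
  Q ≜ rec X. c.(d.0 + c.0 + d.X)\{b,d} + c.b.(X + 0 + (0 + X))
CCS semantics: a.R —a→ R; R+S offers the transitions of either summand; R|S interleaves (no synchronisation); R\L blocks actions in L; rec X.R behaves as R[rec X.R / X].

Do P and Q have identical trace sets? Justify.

LTS(P): 4 reachable states
  s0 = rec X. c.(d.0 + d.X)\{b,d} + c.b.(X + 0 + (0 + X)) → =c=> s1, =c=> s2
  s1 = (d.0 + d.(rec X. c.(d.0 + d.X)\{b,d} + c.b.(X + 0 + (0 + X))))\{b,d} → ·
  s2 = b.((rec X. c.(d.0 + d.X)\{b,d} + c.b.(X + 0 + (0 + X))) + 0 + (0 + (rec X. c.(d.0 + d.X)\{b,d} + c.b.(X + 0 + (0 + X))))) → =b=> s3
  s3 = (rec X. c.(d.0 + d.X)\{b,d} + c.b.(X + 0 + (0 + X))) + 0 + (0 + (rec X. c.(d.0 + d.X)\{b,d} + c.b.(X + 0 + (0 + X)))) → =c=> s1, =c=> s2
LTS(Q): 5 reachable states
  t0 = rec X. c.(d.0 + c.0 + d.X)\{b,d} + c.b.(X + 0 + (0 + X)) → =c=> t1, =c=> t2
  t1 = (d.0 + c.0 + d.(rec X. c.(d.0 + c.0 + d.X)\{b,d} + c.b.(X + 0 + (0 + X))))\{b,d} → =c=> t3
  t2 = b.((rec X. c.(d.0 + c.0 + d.X)\{b,d} + c.b.(X + 0 + (0 + X))) + 0 + (0 + (rec X. c.(d.0 + c.0 + d.X)\{b,d} + c.b.(X + 0 + (0 + X))))) → =b=> t4
  t3 = 0\{b,d} → ·
  t4 = (rec X. c.(d.0 + c.0 + d.X)\{b,d} + c.b.(X + 0 + (0 + X))) + 0 + (0 + (rec X. c.(d.0 + c.0 + d.X)\{b,d} + c.b.(X + 0 + (0 + X)))) → =c=> t1, =c=> t2
Trace ⟨cc⟩ through Q, begin at {t0}:
  after c @ step 1: {t1, t2}
  after c @ step 2: {t3}
  Q completes σ.
Trace ⟨cc⟩ through P, begin at {s0}:
  after c @ step 1: {s1, s2}
  after c @ step 2: no successor for P

traces(P) ≠ traces(Q) — witness ⟨cc⟩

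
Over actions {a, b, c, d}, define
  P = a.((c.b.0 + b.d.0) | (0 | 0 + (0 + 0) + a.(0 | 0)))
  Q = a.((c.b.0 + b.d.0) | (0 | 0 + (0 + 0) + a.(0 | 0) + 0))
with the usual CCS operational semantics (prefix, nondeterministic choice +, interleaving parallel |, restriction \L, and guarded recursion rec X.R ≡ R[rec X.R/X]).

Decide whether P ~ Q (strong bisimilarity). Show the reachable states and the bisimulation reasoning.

bisimilar

LTS(P): 9 reachable states
  p0 = a.((c.b.0 + b.d.0) | (0 | 0 + (0 + 0) + a.(0 | 0))) → ··a··> p1
  p1 = (c.b.0 + b.d.0) | (0 | 0 + (0 + 0) + a.(0 | 0)) → ··a··> p2, ··b··> p3, ··c··> p4
  p2 = (c.b.0 + b.d.0) | (0 | 0) → ··b··> p5, ··c··> p6
  p3 = d.0 | (0 | 0 + (0 + 0) + a.(0 | 0)) → ··a··> p5, ··d··> p7
  p4 = b.0 | (0 | 0 + (0 + 0) + a.(0 | 0)) → ··a··> p6, ··b··> p7
  p5 = d.0 | (0 | 0) → ··d··> p8
  p6 = b.0 | (0 | 0) → ··b··> p8
  p7 = 0 | (0 | 0 + (0 + 0) + a.(0 | 0)) → ··a··> p8
  p8 = 0 | (0 | 0) → (no moves)
LTS(Q): 9 reachable states
  q0 = a.((c.b.0 + b.d.0) | (0 | 0 + (0 + 0) + a.(0 | 0) + 0)) → ··a··> q1
  q1 = (c.b.0 + b.d.0) | (0 | 0 + (0 + 0) + a.(0 | 0) + 0) → ··a··> q2, ··b··> q3, ··c··> q4
  q2 = (c.b.0 + b.d.0) | (0 | 0) → ··b··> q5, ··c··> q6
  q3 = d.0 | (0 | 0 + (0 + 0) + a.(0 | 0) + 0) → ··a··> q5, ··d··> q7
  q4 = b.0 | (0 | 0 + (0 + 0) + a.(0 | 0) + 0) → ··a··> q6, ··b··> q7
  q5 = d.0 | (0 | 0) → ··d··> q8
  q6 = b.0 | (0 | 0) → ··b··> q8
  q7 = 0 | (0 | 0 + (0 + 0) + a.(0 | 0) + 0) → ··a··> q8
  q8 = 0 | (0 | 0) → (no moves)
Partition-refinement fixed point:
  B0 = {p0, q0}
  B1 = {p1, q1}
  B2 = {p3, q3}
  B3 = {p5, q5}
  B4 = {p8, q8}
  B5 = {p7, q7}
  B6 = {p2, q2}
  B7 = {p6, q6}
  B8 = {p4, q4}
p0 ∈ B0, q0 ∈ B0 → same block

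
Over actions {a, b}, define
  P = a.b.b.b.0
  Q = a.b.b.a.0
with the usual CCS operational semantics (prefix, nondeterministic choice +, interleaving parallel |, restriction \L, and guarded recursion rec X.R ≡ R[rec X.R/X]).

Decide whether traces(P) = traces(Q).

NO — witness ⟨abbb⟩

LTS(P): 5 reachable states
  m0 = a.b.b.b.0 | -a-> m1
  m1 = b.b.b.0 | -b-> m2
  m2 = b.b.0 | -b-> m3
  m3 = b.0 | -b-> m4
  m4 = 0 | (no moves)
LTS(Q): 5 reachable states
  n0 = a.b.b.a.0 | -a-> n1
  n1 = b.b.a.0 | -b-> n2
  n2 = b.a.0 | -b-> n3
  n3 = a.0 | -a-> n4
  n4 = 0 | (no moves)
Run σ = ⟨abbb⟩ on P: start {m0}
  after a @ step 1: {m1}
  after b @ step 2: {m2}
  after b @ step 3: {m3}
  after b @ step 4: {m4}
  ✓ P
Run σ = ⟨abbb⟩ on Q: start {n0}
  after a @ step 1: {n1}
  after b @ step 2: {n2}
  after b @ step 3: {n3}
  after b @ step 4: no successor for Q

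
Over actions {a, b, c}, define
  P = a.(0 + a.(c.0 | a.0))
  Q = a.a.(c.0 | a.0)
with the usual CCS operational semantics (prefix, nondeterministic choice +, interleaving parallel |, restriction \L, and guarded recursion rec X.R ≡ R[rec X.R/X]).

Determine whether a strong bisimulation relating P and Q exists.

YES

LTS(P): 6 reachable states
  u0 = a.(0 + a.(c.0 | a.0)) has moves —a→ u1
  u1 = 0 + a.(c.0 | a.0) has moves —a→ u2
  u2 = c.0 | a.0 has moves —a→ u3, —c→ u4
  u3 = c.0 | 0 has moves —c→ u5
  u4 = 0 | a.0 has moves —a→ u5
  u5 = 0 | 0 has moves ∅
LTS(Q): 6 reachable states
  v0 = a.a.(c.0 | a.0) has moves —a→ v1
  v1 = a.(c.0 | a.0) has moves —a→ v2
  v2 = c.0 | a.0 has moves —a→ v3, —c→ v4
  v3 = c.0 | 0 has moves —c→ v5
  v4 = 0 | a.0 has moves —a→ v5
  v5 = 0 | 0 has moves ∅
Bisimilarity quotient blocks:
  B0 = {u0, v0}
  B1 = {u1, v1}
  B2 = {u2, v2}
  B3 = {u3, v3}
  B4 = {u5, v5}
  B5 = {u4, v4}
u0 ∈ B0, v0 ∈ B0 → same block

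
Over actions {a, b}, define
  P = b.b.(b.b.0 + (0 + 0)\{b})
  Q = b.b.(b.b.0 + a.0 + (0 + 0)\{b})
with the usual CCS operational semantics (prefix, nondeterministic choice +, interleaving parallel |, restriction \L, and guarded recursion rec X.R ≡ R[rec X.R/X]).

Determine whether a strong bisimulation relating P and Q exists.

not bisimilar

P's transition system — 5 states:
  p0 = b.b.(b.b.0 + (0 + 0)\{b}) ⊢ -b-> p1
  p1 = b.(b.b.0 + (0 + 0)\{b}) ⊢ -b-> p2
  p2 = b.b.0 + (0 + 0)\{b} ⊢ -b-> p3
  p3 = b.0 ⊢ -b-> p4
  p4 = 0 ⊢ ·
Q's transition system — 5 states:
  q0 = b.b.(b.b.0 + a.0 + (0 + 0)\{b}) ⊢ -b-> q1
  q1 = b.(b.b.0 + a.0 + (0 + 0)\{b}) ⊢ -b-> q2
  q2 = b.b.0 + a.0 + (0 + 0)\{b} ⊢ -a-> q3, -b-> q4
  q3 = 0 ⊢ ·
  q4 = b.0 ⊢ -b-> q3
Bisimilarity quotient blocks:
  B0 = {p0}
  B1 = {p1}
  B2 = {p2}
  B3 = {p3, q4}
  B4 = {p4, q3}
  B5 = {q0}
  B6 = {q1}
  B7 = {q2}
p0 ∈ B0, q0 ∈ B5 → different blocks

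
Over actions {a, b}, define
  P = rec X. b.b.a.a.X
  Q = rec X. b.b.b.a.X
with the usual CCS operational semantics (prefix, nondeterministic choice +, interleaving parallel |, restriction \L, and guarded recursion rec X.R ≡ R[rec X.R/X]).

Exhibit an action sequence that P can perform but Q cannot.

bba

LTS(P): 4 reachable states
  p0 = rec X. b.b.a.a.X → =b=> p1
  p1 = b.a.a.(rec X. b.b.a.a.X) → =b=> p2
  p2 = a.a.(rec X. b.b.a.a.X) → =a=> p3
  p3 = a.(rec X. b.b.a.a.X) → =a=> p0
LTS(Q): 4 reachable states
  q0 = rec X. b.b.b.a.X → =b=> q1
  q1 = b.b.a.(rec X. b.b.b.a.X) → =b=> q2
  q2 = b.a.(rec X. b.b.b.a.X) → =b=> q3
  q3 = a.(rec X. b.b.b.a.X) → =a=> q0
Trace ⟨bba⟩ through P, begin at {p0}:
  [1] b ⇒ {p1}
  [2] b ⇒ {p2}
  [3] a ⇒ {p3}
  — P admits the full trace.
Trace ⟨bba⟩ through Q, begin at {q0}:
  [1] b ⇒ {q1}
  [2] b ⇒ {q2}
  [3] a ⇒ ∅ (Q stuck)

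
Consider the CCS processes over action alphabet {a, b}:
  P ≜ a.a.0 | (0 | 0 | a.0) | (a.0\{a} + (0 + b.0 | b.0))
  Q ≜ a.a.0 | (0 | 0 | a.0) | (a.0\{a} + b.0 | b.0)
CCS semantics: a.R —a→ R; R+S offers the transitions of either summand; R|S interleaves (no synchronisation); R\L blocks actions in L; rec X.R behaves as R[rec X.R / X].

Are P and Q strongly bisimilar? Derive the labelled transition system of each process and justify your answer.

LTS(P): 30 reachable states
  m0 = a.a.0 | (0 | 0 | a.0) | (a.0\{a} + (0 + b.0 | b.0)) ⊢ ··a··> m1, ··a··> m2, ··a··> m3, ··b··> m4, ··b··> m5
  m1 = a.0 | (0 | 0 | a.0) | (a.0\{a} + (0 + b.0 | b.0)) ⊢ ··a··> m6, ··a··> m7, ··a··> m8, ··b··> m10, ··b··> m9
  m2 = a.a.0 | (0 | 0 | 0) | (a.0\{a} + (0 + b.0 | b.0)) ⊢ ··a··> m11, ··a··> m7, ··b··> m12, ··b··> m13
  m3 = a.a.0 | (0 | 0 | a.0) | 0\{a} ⊢ ··a··> m11, ··a··> m8
  m4 = a.a.0 | (0 | 0 | a.0) | (0 | b.0) ⊢ ··a··> m12, ··a··> m9, ··b··> m14
  m5 = a.a.0 | (0 | 0 | a.0) | (b.0 | 0) ⊢ ··a··> m10, ··a··> m13, ··b··> m14
  m6 = 0 | (0 | 0 | a.0) | (a.0\{a} + (0 + b.0 | b.0)) ⊢ ··a··> m15, ··a··> m16, ··b··> m17, ··b··> m18
  m7 = a.0 | (0 | 0 | 0) | (a.0\{a} + (0 + b.0 | b.0)) ⊢ ··a··> m15, ··a··> m19, ··b··> m20, ··b··> m21
  m8 = a.0 | (0 | 0 | a.0) | 0\{a} ⊢ ··a··> m16, ··a··> m19
  m9 = a.0 | (0 | 0 | a.0) | (0 | b.0) ⊢ ··a··> m17, ··a··> m20, ··b··> m22
  m10 = a.0 | (0 | 0 | a.0) | (b.0 | 0) ⊢ ··a··> m18, ··a··> m21, ··b··> m22
  m11 = a.a.0 | (0 | 0 | 0) | 0\{a} ⊢ ··a··> m19
  m12 = a.a.0 | (0 | 0 | 0) | (0 | b.0) ⊢ ··a··> m20, ··b··> m23
  m13 = a.a.0 | (0 | 0 | 0) | (b.0 | 0) ⊢ ··a··> m21, ··b··> m23
  m14 = a.a.0 | (0 | 0 | a.0) | (0 | 0) ⊢ ··a··> m22, ··a··> m23
  m15 = 0 | (0 | 0 | 0) | (a.0\{a} + (0 + b.0 | b.0)) ⊢ ··a··> m24, ··b··> m25, ··b··> m26
  m16 = 0 | (0 | 0 | a.0) | 0\{a} ⊢ ··a··> m24
  m17 = 0 | (0 | 0 | a.0) | (0 | b.0) ⊢ ··a··> m25, ··b··> m27
  m18 = 0 | (0 | 0 | a.0) | (b.0 | 0) ⊢ ··a··> m26, ··b··> m27
  m19 = a.0 | (0 | 0 | 0) | 0\{a} ⊢ ··a··> m24
  m20 = a.0 | (0 | 0 | 0) | (0 | b.0) ⊢ ··a··> m25, ··b··> m28
  m21 = a.0 | (0 | 0 | 0) | (b.0 | 0) ⊢ ··a··> m26, ··b··> m28
  m22 = a.0 | (0 | 0 | a.0) | (0 | 0) ⊢ ··a··> m27, ··a··> m28
  m23 = a.a.0 | (0 | 0 | 0) | (0 | 0) ⊢ ··a··> m28
  m24 = 0 | (0 | 0 | 0) | 0\{a} ⊢ stopped
  m25 = 0 | (0 | 0 | 0) | (0 | b.0) ⊢ ··b··> m29
  m26 = 0 | (0 | 0 | 0) | (b.0 | 0) ⊢ ··b··> m29
  m27 = 0 | (0 | 0 | a.0) | (0 | 0) ⊢ ··a··> m29
  m28 = a.0 | (0 | 0 | 0) | (0 | 0) ⊢ ··a··> m29
  m29 = 0 | (0 | 0 | 0) | (0 | 0) ⊢ stopped
LTS(Q): 30 reachable states
  n0 = a.a.0 | (0 | 0 | a.0) | (a.0\{a} + b.0 | b.0) ⊢ ··a··> n1, ··a··> n2, ··a··> n3, ··b··> n4, ··b··> n5
  n1 = a.0 | (0 | 0 | a.0) | (a.0\{a} + b.0 | b.0) ⊢ ··a··> n6, ··a··> n7, ··a··> n8, ··b··> n10, ··b··> n9
  n2 = a.a.0 | (0 | 0 | 0) | (a.0\{a} + b.0 | b.0) ⊢ ··a··> n11, ··a··> n7, ··b··> n12, ··b··> n13
  n3 = a.a.0 | (0 | 0 | a.0) | 0\{a} ⊢ ··a··> n11, ··a··> n8
  n4 = a.a.0 | (0 | 0 | a.0) | (0 | b.0) ⊢ ··a··> n12, ··a··> n9, ··b··> n14
  n5 = a.a.0 | (0 | 0 | a.0) | (b.0 | 0) ⊢ ··a··> n10, ··a··> n13, ··b··> n14
  n6 = 0 | (0 | 0 | a.0) | (a.0\{a} + b.0 | b.0) ⊢ ··a··> n15, ··a··> n16, ··b··> n17, ··b··> n18
  n7 = a.0 | (0 | 0 | 0) | (a.0\{a} + b.0 | b.0) ⊢ ··a··> n15, ··a··> n19, ··b··> n20, ··b··> n21
  n8 = a.0 | (0 | 0 | a.0) | 0\{a} ⊢ ··a··> n16, ··a··> n19
  n9 = a.0 | (0 | 0 | a.0) | (0 | b.0) ⊢ ··a··> n17, ··a··> n20, ··b··> n22
  n10 = a.0 | (0 | 0 | a.0) | (b.0 | 0) ⊢ ··a··> n18, ··a··> n21, ··b··> n22
  n11 = a.a.0 | (0 | 0 | 0) | 0\{a} ⊢ ··a··> n19
  n12 = a.a.0 | (0 | 0 | 0) | (0 | b.0) ⊢ ··a··> n20, ··b··> n23
  n13 = a.a.0 | (0 | 0 | 0) | (b.0 | 0) ⊢ ··a··> n21, ··b··> n23
  n14 = a.a.0 | (0 | 0 | a.0) | (0 | 0) ⊢ ··a··> n22, ··a··> n23
  n15 = 0 | (0 | 0 | 0) | (a.0\{a} + b.0 | b.0) ⊢ ··a··> n24, ··b··> n25, ··b··> n26
  n16 = 0 | (0 | 0 | a.0) | 0\{a} ⊢ ··a··> n24
  n17 = 0 | (0 | 0 | a.0) | (0 | b.0) ⊢ ··a··> n25, ··b··> n27
  n18 = 0 | (0 | 0 | a.0) | (b.0 | 0) ⊢ ··a··> n26, ··b··> n27
  n19 = a.0 | (0 | 0 | 0) | 0\{a} ⊢ ··a··> n24
  n20 = a.0 | (0 | 0 | 0) | (0 | b.0) ⊢ ··a··> n25, ··b··> n28
  n21 = a.0 | (0 | 0 | 0) | (b.0 | 0) ⊢ ··a··> n26, ··b··> n28
  n22 = a.0 | (0 | 0 | a.0) | (0 | 0) ⊢ ··a··> n27, ··a··> n28
  n23 = a.a.0 | (0 | 0 | 0) | (0 | 0) ⊢ ··a··> n28
  n24 = 0 | (0 | 0 | 0) | 0\{a} ⊢ stopped
  n25 = 0 | (0 | 0 | 0) | (0 | b.0) ⊢ ··b··> n29
  n26 = 0 | (0 | 0 | 0) | (b.0 | 0) ⊢ ··b··> n29
  n27 = 0 | (0 | 0 | a.0) | (0 | 0) ⊢ ··a··> n29
  n28 = a.0 | (0 | 0 | 0) | (0 | 0) ⊢ ··a··> n29
  n29 = 0 | (0 | 0 | 0) | (0 | 0) ⊢ stopped
Bisimilarity quotient blocks:
  B0 = {m0, n0}
  B1 = {m4, m5, n4, n5}
  B2 = {m10, m12, m13, m9, n10, n12, n13, n9}
  B3 = {m11, m22, m23, m8, n11, n22, n23, n8}
  B4 = {m16, m19, m27, m28, n16, n19, n27, n28}
  B5 = {m24, m29, n24, n29}
  B6 = {m17, m18, m20, m21, n17, n18, n20, n21}
  B7 = {m25, m26, n25, n26}
  B8 = {m14, m3, n14, n3}
  B9 = {m1, m2, n1, n2}
  B10 = {m6, m7, n6, n7}
  B11 = {m15, n15}
m0 ∈ B0, n0 ∈ B0 → same block

P ~ Q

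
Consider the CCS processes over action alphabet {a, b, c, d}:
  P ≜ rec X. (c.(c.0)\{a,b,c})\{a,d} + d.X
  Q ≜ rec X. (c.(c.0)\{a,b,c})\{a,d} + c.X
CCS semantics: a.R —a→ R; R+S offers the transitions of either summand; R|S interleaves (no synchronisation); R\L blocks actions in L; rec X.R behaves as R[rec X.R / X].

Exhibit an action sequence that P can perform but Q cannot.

LTS(P): 2 reachable states
  s0 = rec X. (c.(c.0)\{a,b,c})\{a,d} + d.X has moves —c→ s1, —d→ s0
  s1 = (c.0)\{a,b,c}\{a,d} has moves (no moves)
LTS(Q): 2 reachable states
  t0 = rec X. (c.(c.0)\{a,b,c})\{a,d} + c.X has moves —c→ t0, —c→ t1
  t1 = (c.0)\{a,b,c}\{a,d} has moves (no moves)
Executing d from P (initial set {s0}):
  after d @ step 1: {s0}
  — P admits the full trace.
Executing d from Q (initial set {t0}):
  after d @ step 1: ∅ (Q stuck)

d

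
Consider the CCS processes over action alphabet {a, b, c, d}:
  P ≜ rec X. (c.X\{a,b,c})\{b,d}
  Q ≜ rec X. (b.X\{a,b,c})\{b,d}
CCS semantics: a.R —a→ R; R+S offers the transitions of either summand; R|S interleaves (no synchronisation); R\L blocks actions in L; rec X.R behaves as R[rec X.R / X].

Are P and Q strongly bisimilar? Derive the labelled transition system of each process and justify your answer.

Reachable graph of P (2 states):
  m0 = rec X. (c.X\{a,b,c})\{b,d} :: ··c··> m1
  m1 = (rec X. (c.X\{a,b,c})\{b,d})\{a,b,c}\{b,d} :: stopped
Reachable graph of Q (1 states):
  n0 = rec X. (b.X\{a,b,c})\{b,d} :: stopped
Bisimilarity quotient blocks:
  B0 = {m0}
  B1 = {m1, n0}
m0 ∈ B0, n0 ∈ B1 → different blocks

not bisimilar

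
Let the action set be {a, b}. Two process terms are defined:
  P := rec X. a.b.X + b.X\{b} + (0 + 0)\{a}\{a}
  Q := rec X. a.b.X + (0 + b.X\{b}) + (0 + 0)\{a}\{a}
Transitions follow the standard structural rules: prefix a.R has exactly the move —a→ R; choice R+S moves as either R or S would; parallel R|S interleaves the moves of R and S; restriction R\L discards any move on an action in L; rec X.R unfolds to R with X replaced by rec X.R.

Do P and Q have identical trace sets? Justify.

trace-equivalent

Reachable graph of P (4 states):
  u0 = rec X. a.b.X + b.X\{b} + (0 + 0)\{a}\{a} ⊢ ··a··> u1, ··b··> u2
  u1 = b.(rec X. a.b.X + b.X\{b} + (0 + 0)\{a}\{a}) ⊢ ··b··> u0
  u2 = (rec X. a.b.X + b.X\{b} + (0 + 0)\{a}\{a})\{b} ⊢ ··a··> u3
  u3 = (b.(rec X. a.b.X + b.X\{b} + (0 + 0)\{a}\{a}))\{b} ⊢ stopped
Reachable graph of Q (4 states):
  v0 = rec X. a.b.X + (0 + b.X\{b}) + (0 + 0)\{a}\{a} ⊢ ··a··> v1, ··b··> v2
  v1 = b.(rec X. a.b.X + (0 + b.X\{b}) + (0 + 0)\{a}\{a}) ⊢ ··b··> v0
  v2 = (rec X. a.b.X + (0 + b.X\{b}) + (0 + 0)\{a}\{a})\{b} ⊢ ··a··> v3
  v3 = (b.(rec X. a.b.X + (0 + b.X\{b}) + (0 + 0)\{a}\{a}))\{b} ⊢ stopped
Bisimilarity quotient blocks:
  B0 = {u0, v0}
  B1 = {u2, v2}
  B2 = {u3, v3}
  B3 = {u1, v1}
u0 ∈ B0, v0 ∈ B0 → same block
Bisimilar ⇒ trace-equivalent.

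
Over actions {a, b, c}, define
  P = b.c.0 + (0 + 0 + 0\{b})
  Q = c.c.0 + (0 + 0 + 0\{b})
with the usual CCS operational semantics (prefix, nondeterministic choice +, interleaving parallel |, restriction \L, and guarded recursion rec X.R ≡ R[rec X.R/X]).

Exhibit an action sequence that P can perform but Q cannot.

LTS(P): 3 reachable states
  u0 = b.c.0 + (0 + 0 + 0\{b}) ⊢ —b→ u1
  u1 = c.0 ⊢ —c→ u2
  u2 = 0 ⊢ (no moves)
LTS(Q): 3 reachable states
  v0 = c.c.0 + (0 + 0 + 0\{b}) ⊢ —c→ v1
  v1 = c.0 ⊢ —c→ v2
  v2 = 0 ⊢ (no moves)
Trace ⟨b⟩ through P, begin at {u0}:
  after b @ step 1: {u1}
  — P admits the full trace.
Trace ⟨b⟩ through Q, begin at {v0}:
  after b @ step 1: ∅  — Q cannot continue

b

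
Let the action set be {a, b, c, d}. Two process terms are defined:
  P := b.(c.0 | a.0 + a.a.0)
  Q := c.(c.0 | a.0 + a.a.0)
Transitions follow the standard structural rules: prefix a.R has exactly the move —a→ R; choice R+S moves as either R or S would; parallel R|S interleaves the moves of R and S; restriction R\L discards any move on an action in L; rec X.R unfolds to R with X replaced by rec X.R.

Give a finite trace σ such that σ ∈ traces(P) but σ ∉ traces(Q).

b

Reachable graph of P (7 states):
  s0 = b.(c.0 | a.0 + a.a.0) :: —b→ s1
  s1 = c.0 | a.0 + a.a.0 :: —a→ s2, —a→ s3, —c→ s4
  s2 = a.0 :: —a→ s5
  s3 = c.0 | 0 :: —c→ s6
  s4 = 0 | a.0 :: —a→ s6
  s5 = 0 :: ·
  s6 = 0 | 0 :: ·
Reachable graph of Q (7 states):
  t0 = c.(c.0 | a.0 + a.a.0) :: —c→ t1
  t1 = c.0 | a.0 + a.a.0 :: —a→ t2, —a→ t3, —c→ t4
  t2 = a.0 :: —a→ t5
  t3 = c.0 | 0 :: —c→ t6
  t4 = 0 | a.0 :: —a→ t6
  t5 = 0 :: ·
  t6 = 0 | 0 :: ·
Run σ = ⟨b⟩ on P: start {s0}
  step 1 (b): {s1}
  ✓ P
Run σ = ⟨b⟩ on Q: start {t0}
  step 1 (b): no successor for Q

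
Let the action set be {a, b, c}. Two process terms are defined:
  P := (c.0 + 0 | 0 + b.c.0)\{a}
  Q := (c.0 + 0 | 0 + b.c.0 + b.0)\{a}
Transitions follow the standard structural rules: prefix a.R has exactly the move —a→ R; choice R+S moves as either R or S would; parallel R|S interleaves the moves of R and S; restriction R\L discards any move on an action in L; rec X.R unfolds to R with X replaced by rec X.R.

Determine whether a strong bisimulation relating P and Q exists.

LTS(P): 3 reachable states
  u0 = (c.0 + 0 | 0 + b.c.0)\{a} | =b=> u1, =c=> u2
  u1 = (c.0)\{a} | =c=> u2
  u2 = 0\{a} | deadlocked
LTS(Q): 3 reachable states
  v0 = (c.0 + 0 | 0 + b.c.0 + b.0)\{a} | =b=> v1, =b=> v2, =c=> v2
  v1 = (c.0)\{a} | =c=> v2
  v2 = 0\{a} | deadlocked
Bisimilarity quotient blocks:
  B0 = {u0}
  B1 = {u2, v2}
  B2 = {u1, v1}
  B3 = {v0}
u0 ∈ B0, v0 ∈ B3 → different blocks

P ≁ Q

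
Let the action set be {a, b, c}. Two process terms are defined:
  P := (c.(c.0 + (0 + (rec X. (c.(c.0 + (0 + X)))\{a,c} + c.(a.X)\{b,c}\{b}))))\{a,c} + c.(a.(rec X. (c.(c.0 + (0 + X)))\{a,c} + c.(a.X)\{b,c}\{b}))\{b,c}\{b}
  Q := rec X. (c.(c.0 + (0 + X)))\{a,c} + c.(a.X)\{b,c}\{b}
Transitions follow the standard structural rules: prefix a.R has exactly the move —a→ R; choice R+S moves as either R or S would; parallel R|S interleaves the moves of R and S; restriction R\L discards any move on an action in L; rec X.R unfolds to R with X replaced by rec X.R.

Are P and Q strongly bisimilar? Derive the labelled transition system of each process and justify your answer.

P's transition system — 3 states:
  p0 = (c.(c.0 + (0 + (rec X. (c.(c.0 + (0 + X)))\{a,c} + c.(a.X)\{b,c}\{b}))))\{a,c} + c.(a.(rec X. (c.(c.0 + (0 + X)))\{a,c} + c.(a.X)\{b,c}\{b}))\{b,c}\{b} ⊢ —c→ p1
  p1 = (a.(rec X. (c.(c.0 + (0 + X)))\{a,c} + c.(a.X)\{b,c}\{b}))\{b,c}\{b} ⊢ —a→ p2
  p2 = (rec X. (c.(c.0 + (0 + X)))\{a,c} + c.(a.X)\{b,c}\{b})\{b,c}\{b} ⊢ (no moves)
Q's transition system — 3 states:
  q0 = rec X. (c.(c.0 + (0 + X)))\{a,c} + c.(a.X)\{b,c}\{b} ⊢ —c→ q1
  q1 = (a.(rec X. (c.(c.0 + (0 + X)))\{a,c} + c.(a.X)\{b,c}\{b}))\{b,c}\{b} ⊢ —a→ q2
  q2 = (rec X. (c.(c.0 + (0 + X)))\{a,c} + c.(a.X)\{b,c}\{b})\{b,c}\{b} ⊢ (no moves)
Bisimilarity quotient blocks:
  B0 = {p0, q0}
  B1 = {p1, q1}
  B2 = {p2, q2}
p0 ∈ B0, q0 ∈ B0 → same block

YES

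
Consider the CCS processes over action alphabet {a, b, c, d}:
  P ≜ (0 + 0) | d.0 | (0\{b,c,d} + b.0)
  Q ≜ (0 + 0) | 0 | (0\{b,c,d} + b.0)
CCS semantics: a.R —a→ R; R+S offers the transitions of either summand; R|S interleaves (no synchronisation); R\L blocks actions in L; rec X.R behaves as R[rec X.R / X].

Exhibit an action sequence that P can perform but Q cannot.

d

LTS(P): 4 reachable states
  m0 = (0 + 0) | d.0 | (0\{b,c,d} + b.0) has moves —b→ m1, —d→ m2
  m1 = (0 + 0) | d.0 | 0 has moves —d→ m3
  m2 = (0 + 0) | 0 | (0\{b,c,d} + b.0) has moves —b→ m3
  m3 = (0 + 0) | 0 | 0 has moves stopped
LTS(Q): 2 reachable states
  n0 = (0 + 0) | 0 | (0\{b,c,d} + b.0) has moves —b→ n1
  n1 = (0 + 0) | 0 | 0 has moves stopped
Run σ = ⟨d⟩ on P: start {m0}
  after d @ step 1: {m2}
  — P admits the full trace.
Run σ = ⟨d⟩ on Q: start {n0}
  after d @ step 1: ∅ (Q stuck)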